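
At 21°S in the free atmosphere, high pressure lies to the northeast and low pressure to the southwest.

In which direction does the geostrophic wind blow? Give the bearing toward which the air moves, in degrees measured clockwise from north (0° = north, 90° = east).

135°

The pressure-gradient force points toward the southwest (bearing 225°).
Geostrophic balance: in the Southern Hemisphere the Coriolis force deflects motion to the left, so the geostrophic wind blows 90° to the left of the pressure-gradient force (low pressure on the right).
Rotating 225° by 90° counterclockwise gives 135° — the wind blows toward the southeast.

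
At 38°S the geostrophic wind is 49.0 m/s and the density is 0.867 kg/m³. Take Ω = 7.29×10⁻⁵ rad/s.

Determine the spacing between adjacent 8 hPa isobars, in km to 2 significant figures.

Coriolis parameter at 38°S:
f = 2Ω sin φ = 2 × 7.29×10⁻⁵ × sin 38° = 8.98×10⁻⁵ s⁻¹
Geostrophic balance rearranged: |∂P/∂n| = f ρ V_g
|∂P/∂n| = 8.98×10⁻⁵ × 0.867 × 49.0 = 3.81×10⁻³ Pa/m
Isobar spacing: Δn = ΔP/|∂P/∂n| = 800 Pa / 3.81×10⁻³ Pa/m = 209785 m ≈ 210 km

210 km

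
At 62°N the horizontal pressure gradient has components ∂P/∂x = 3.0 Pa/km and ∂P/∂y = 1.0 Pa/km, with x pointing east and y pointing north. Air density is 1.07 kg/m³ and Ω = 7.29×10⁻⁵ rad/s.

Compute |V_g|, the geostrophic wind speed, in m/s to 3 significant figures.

Coriolis parameter at 62°N:
f = 2Ω sin φ = 2 × 7.29×10⁻⁵ × sin 62° = 1.29×10⁻⁴ s⁻¹
Component geostrophic relations (x east, y north):
u_g = −(1/(fρ)) ∂P/∂y,  v_g = (1/(fρ)) ∂P/∂x
u_g = −(1.0×10⁻³)/(1.29×10⁻⁴ × 1.07) = −7.26 m/s;  v_g = (3.0×10⁻³)/(1.29×10⁻⁴ × 1.07) = 21.8 m/s
|V_g| = √(u_g² + v_g²) = 23.0 m/s

23.0 m/s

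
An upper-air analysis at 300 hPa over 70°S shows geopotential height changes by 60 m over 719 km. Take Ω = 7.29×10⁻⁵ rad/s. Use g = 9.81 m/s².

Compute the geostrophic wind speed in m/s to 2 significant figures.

Coriolis parameter at 70°S:
f = 2Ω sin φ = 2 × 7.29×10⁻⁵ × sin 70° = 1.37×10⁻⁴ s⁻¹
Height gradient: |∂Z/∂n| = 60 m / 719000 m = 8.34×10⁻⁵
On a pressure surface, geostrophic balance gives V_g = (g/f)|∂Z/∂n|:
V_g = 9.81 × 8.34×10⁻⁵ / 1.37×10⁻⁴ = 5.98 m/s

6.0 m/s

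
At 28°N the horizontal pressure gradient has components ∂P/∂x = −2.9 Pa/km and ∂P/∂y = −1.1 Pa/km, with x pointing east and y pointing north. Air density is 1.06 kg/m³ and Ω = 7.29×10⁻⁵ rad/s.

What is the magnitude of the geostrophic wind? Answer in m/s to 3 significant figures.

Coriolis parameter at 28°N:
f = 2Ω sin φ = 2 × 7.29×10⁻⁵ × sin 28° = 6.84×10⁻⁵ s⁻¹
Component geostrophic relations (x east, y north):
u_g = −(1/(fρ)) ∂P/∂y,  v_g = (1/(fρ)) ∂P/∂x
u_g = −(−1.1×10⁻³)/(6.84×10⁻⁵ × 1.06) = 15.2 m/s;  v_g = (−2.9×10⁻³)/(6.84×10⁻⁵ × 1.06) = −40.0 m/s
|V_g| = √(u_g² + v_g²) = 42.7 m/s

42.7 m/s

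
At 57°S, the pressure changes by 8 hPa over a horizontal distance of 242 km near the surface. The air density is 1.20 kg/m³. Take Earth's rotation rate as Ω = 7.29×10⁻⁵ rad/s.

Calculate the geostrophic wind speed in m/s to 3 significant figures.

Coriolis parameter at 57°S:
f = 2Ω sin φ = 2 × 7.29×10⁻⁵ × sin 57° = 1.22×10⁻⁴ s⁻¹
Pressure gradient: |∂P/∂n| = 800 Pa / 242000 m = 3.31×10⁻³ Pa/m
Geostrophic balance (pressure-gradient force = Coriolis force):
V_g = (1/(fρ)) |∂P/∂n| = 3.31×10⁻³ / (1.22×10⁻⁴ × 1.20) = 22.5 m/s

22.5 m/s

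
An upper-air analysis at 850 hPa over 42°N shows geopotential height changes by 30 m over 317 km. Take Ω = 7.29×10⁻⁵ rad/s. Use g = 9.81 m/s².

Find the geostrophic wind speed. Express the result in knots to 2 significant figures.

Coriolis parameter at 42°N:
f = 2Ω sin φ = 2 × 7.29×10⁻⁵ × sin 42° = 9.76×10⁻⁵ s⁻¹
Height gradient: |∂Z/∂n| = 30 m / 317000 m = 9.46×10⁻⁵
On a pressure surface, geostrophic balance gives V_g = (g/f)|∂Z/∂n|:
V_g = 9.81 × 9.46×10⁻⁵ / 9.76×10⁻⁵ = 9.52 m/s
Converting: 9.52 m/s × 1.944 = 18 knots

18 knots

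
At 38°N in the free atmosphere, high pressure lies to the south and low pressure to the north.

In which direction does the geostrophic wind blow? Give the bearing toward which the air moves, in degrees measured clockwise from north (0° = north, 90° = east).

The pressure-gradient force points toward the north (bearing 000°).
Geostrophic balance: in the Northern Hemisphere the Coriolis force deflects motion to the right, so the geostrophic wind blows 90° to the right of the pressure-gradient force (low pressure on the left).
Rotating 000° by 90° clockwise gives 090° — the wind blows toward the east.

090°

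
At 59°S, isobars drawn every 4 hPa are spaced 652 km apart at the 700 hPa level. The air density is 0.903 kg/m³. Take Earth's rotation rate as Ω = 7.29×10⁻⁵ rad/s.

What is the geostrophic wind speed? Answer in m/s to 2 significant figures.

5.4 m/s

Coriolis parameter at 59°S:
f = 2Ω sin φ = 2 × 7.29×10⁻⁵ × sin 59° = 1.25×10⁻⁴ s⁻¹
Pressure gradient: |∂P/∂n| = 400 Pa / 652000 m = 6.13×10⁻⁴ Pa/m
Geostrophic balance (pressure-gradient force = Coriolis force):
V_g = (1/(fρ)) |∂P/∂n| = 6.13×10⁻⁴ / (1.25×10⁻⁴ × 0.903) = 5.44 m/s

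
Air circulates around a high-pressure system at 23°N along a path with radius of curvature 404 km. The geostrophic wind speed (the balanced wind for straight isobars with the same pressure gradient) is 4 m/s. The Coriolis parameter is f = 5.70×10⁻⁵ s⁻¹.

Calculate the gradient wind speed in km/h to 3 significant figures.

Around a high, pressure-gradient force acts outward with centrifugal, so Coriolis balances both:
fV = (1/ρ)|∂P/∂n| + V²/R  →  V² − fR·V + fR·V_g = 0
With fR = 5.70×10⁻⁵ × 404×10³ m = 23.0 m/s:
V = [fR − √((fR)² − 4 fR V_g)]/2 = [23.0 − √(23.0² − 4×23.0×4)]/2 = 5.15 m/s
Supergeostrophic (V > V_g = 4 m/s), as expected around a high.
Converting: 5.15 m/s × 3.6 = 18.6 km/h

18.6 km/h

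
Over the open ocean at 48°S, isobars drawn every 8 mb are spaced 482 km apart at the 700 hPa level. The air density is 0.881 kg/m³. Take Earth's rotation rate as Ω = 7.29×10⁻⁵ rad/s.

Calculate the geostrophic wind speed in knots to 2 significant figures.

34 knots

Coriolis parameter at 48°S:
f = 2Ω sin φ = 2 × 7.29×10⁻⁵ × sin 48° = 1.08×10⁻⁴ s⁻¹
Pressure gradient: |∂P/∂n| = 800 Pa / 482000 m = 1.66×10⁻³ Pa/m
Geostrophic balance (pressure-gradient force = Coriolis force):
V_g = (1/(fρ)) |∂P/∂n| = 1.66×10⁻³ / (1.08×10⁻⁴ × 0.881) = 17.4 m/s
Converting: 17.4 m/s × 1.944 = 34 knots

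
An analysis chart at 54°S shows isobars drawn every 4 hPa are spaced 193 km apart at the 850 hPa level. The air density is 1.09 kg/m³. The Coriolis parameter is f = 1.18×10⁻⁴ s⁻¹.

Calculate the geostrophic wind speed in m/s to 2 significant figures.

Pressure gradient: |∂P/∂n| = 400 Pa / 193000 m = 2.07×10⁻³ Pa/m
Geostrophic balance (pressure-gradient force = Coriolis force):
V_g = (1/(fρ)) |∂P/∂n| = 2.07×10⁻³ / (1.18×10⁻⁴ × 1.09) = 16.1 m/s

16 m/s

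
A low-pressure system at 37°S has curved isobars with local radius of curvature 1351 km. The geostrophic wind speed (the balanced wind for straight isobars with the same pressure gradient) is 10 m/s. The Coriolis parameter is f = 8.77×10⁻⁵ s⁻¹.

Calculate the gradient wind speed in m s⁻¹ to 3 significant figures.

9.27 m s⁻¹

Around a low, centrifugal force acts outward with Coriolis, so pressure-gradient force balances both:
(1/ρ)|∂P/∂n| = fV + V²/R  →  V² + fR·V − fR·V_g = 0
With fR = 8.77×10⁻⁵ × 1351×10³ m = 118 m/s:
V = [−fR + √((fR)² + 4 fR V_g)]/2 = [−118 + √(118² + 4×118×10)]/2 = 9.27 m/s
Subgeostrophic (V < V_g = 10 m/s), as expected around a low.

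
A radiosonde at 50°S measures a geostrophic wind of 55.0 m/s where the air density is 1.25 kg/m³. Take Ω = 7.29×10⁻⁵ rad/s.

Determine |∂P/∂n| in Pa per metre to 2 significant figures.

7.7×10⁻³ Pa/m

Coriolis parameter at 50°S:
f = 2Ω sin φ = 2 × 7.29×10⁻⁵ × sin 50° = 1.12×10⁻⁴ s⁻¹
Geostrophic balance rearranged: |∂P/∂n| = f ρ V_g
|∂P/∂n| = 1.12×10⁻⁴ × 1.25 × 55.0 = 7.68×10⁻³ Pa/m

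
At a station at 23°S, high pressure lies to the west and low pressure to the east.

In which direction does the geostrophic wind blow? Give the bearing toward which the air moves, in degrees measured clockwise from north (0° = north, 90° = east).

000°

The pressure-gradient force points toward the east (bearing 090°).
Geostrophic balance: in the Southern Hemisphere the Coriolis force deflects motion to the left, so the geostrophic wind blows 90° to the left of the pressure-gradient force (low pressure on the right).
Rotating 090° by 90° counterclockwise gives 000° — the wind blows toward the north.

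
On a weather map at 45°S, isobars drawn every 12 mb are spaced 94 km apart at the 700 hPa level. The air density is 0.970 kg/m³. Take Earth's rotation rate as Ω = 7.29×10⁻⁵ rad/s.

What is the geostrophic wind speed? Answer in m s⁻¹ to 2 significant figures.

Coriolis parameter at 45°S:
f = 2Ω sin φ = 2 × 7.29×10⁻⁵ × sin 45° = 1.03×10⁻⁴ s⁻¹
Pressure gradient: |∂P/∂n| = 1200 Pa / 94000 m = 1.28×10⁻² Pa/m
Geostrophic balance (pressure-gradient force = Coriolis force):
V_g = (1/(fρ)) |∂P/∂n| = 1.28×10⁻² / (1.03×10⁻⁴ × 0.970) = 128 m/s

130 m s⁻¹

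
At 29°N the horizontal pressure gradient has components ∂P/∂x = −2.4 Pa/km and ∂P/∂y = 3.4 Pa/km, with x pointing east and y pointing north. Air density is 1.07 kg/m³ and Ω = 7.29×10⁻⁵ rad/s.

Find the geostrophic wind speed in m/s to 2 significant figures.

Coriolis parameter at 29°N:
f = 2Ω sin φ = 2 × 7.29×10⁻⁵ × sin 29° = 7.07×10⁻⁵ s⁻¹
Component geostrophic relations (x east, y north):
u_g = −(1/(fρ)) ∂P/∂y,  v_g = (1/(fρ)) ∂P/∂x
u_g = −(3.4×10⁻³)/(7.07×10⁻⁵ × 1.07) = −45.0 m/s;  v_g = (−2.4×10⁻³)/(7.07×10⁻⁵ × 1.07) = −31.7 m/s
|V_g| = √(u_g² + v_g²) = 55.0 m/s

55 m/s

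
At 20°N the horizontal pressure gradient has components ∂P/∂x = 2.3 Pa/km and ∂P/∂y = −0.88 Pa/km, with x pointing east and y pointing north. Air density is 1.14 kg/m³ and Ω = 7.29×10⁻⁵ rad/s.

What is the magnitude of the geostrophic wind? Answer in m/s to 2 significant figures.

Coriolis parameter at 20°N:
f = 2Ω sin φ = 2 × 7.29×10⁻⁵ × sin 20° = 4.99×10⁻⁵ s⁻¹
Component geostrophic relations (x east, y north):
u_g = −(1/(fρ)) ∂P/∂y,  v_g = (1/(fρ)) ∂P/∂x
u_g = −(−0.88×10⁻³)/(4.99×10⁻⁵ × 1.14) = 15.5 m/s;  v_g = (2.3×10⁻³)/(4.99×10⁻⁵ × 1.14) = 40.5 m/s
|V_g| = √(u_g² + v_g²) = 43.3 m/s

43 m/s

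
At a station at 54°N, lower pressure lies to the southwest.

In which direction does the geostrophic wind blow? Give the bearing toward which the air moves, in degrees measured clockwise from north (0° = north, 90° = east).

315°

The pressure-gradient force points toward the southwest (bearing 225°).
Geostrophic balance: in the Northern Hemisphere the Coriolis force deflects motion to the right, so the geostrophic wind blows 90° to the right of the pressure-gradient force (low pressure on the left).
Rotating 225° by 90° clockwise gives 315° — the wind blows toward the northwest.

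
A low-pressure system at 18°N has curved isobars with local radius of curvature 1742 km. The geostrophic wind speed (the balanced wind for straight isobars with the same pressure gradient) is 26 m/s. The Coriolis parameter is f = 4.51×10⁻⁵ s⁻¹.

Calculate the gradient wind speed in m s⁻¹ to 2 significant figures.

Around a low, centrifugal force acts outward with Coriolis, so pressure-gradient force balances both:
(1/ρ)|∂P/∂n| = fV + V²/R  →  V² + fR·V − fR·V_g = 0
With fR = 4.51×10⁻⁵ × 1742×10³ m = 78.6 m/s:
V = [−fR + √((fR)² + 4 fR V_g)]/2 = [−78.6 + √(78.6² + 4×78.6×26)]/2 = 20.6 m/s
Subgeostrophic (V < V_g = 26 m/s), as expected around a low.

21 m s⁻¹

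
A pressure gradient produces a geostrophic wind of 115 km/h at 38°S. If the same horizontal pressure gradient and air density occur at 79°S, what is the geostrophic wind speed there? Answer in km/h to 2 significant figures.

72 km/h

With the same pressure gradient and density, V_g ∝ 1/f ∝ 1/sin φ.
V₂ = V₁ · sin φ₁ / sin φ₂ = 115 × sin 38° / sin 79°
V₂ = 115 × 0.6157/0.9816 = 72 km/h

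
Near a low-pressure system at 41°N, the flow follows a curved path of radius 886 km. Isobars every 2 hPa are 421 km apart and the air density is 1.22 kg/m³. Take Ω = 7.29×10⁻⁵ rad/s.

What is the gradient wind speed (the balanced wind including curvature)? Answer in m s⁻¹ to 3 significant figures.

Coriolis parameter at 41°N:
f = 2Ω sin φ = 2 × 7.29×10⁻⁵ × sin 41° = 9.57×10⁻⁵ s⁻¹
Pressure gradient: |∂P/∂n| = 200 Pa / 421000 m = 4.75×10⁻⁴ Pa/m
Geostrophic speed: V_g = |∂P/∂n|/(fρ) = 4.75×10⁻⁴/(9.57×10⁻⁵ × 1.22) = 4.07 m/s
Around a low, centrifugal force acts outward with Coriolis, so pressure-gradient force balances both:
(1/ρ)|∂P/∂n| = fV + V²/R  →  V² + fR·V − fR·V_g = 0
With fR = 9.57×10⁻⁵ × 886×10³ m = 84.7 m/s:
V = [−fR + √((fR)² + 4 fR V_g)]/2 = [−84.7 + √(84.7² + 4×84.7×4.07)]/2 = 3.89 m/s
Subgeostrophic (V < V_g = 4.07 m/s), as expected around a low.

3.89 m s⁻¹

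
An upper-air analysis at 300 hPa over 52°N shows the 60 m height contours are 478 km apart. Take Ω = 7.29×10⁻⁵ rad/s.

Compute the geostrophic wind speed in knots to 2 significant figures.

21 knots

Coriolis parameter at 52°N:
f = 2Ω sin φ = 2 × 7.29×10⁻⁵ × sin 52° = 1.15×10⁻⁴ s⁻¹
Height gradient: |∂Z/∂n| = 60 m / 478000 m = 1.26×10⁻⁴
On a pressure surface, geostrophic balance gives V_g = (g/f)|∂Z/∂n|:
V_g = 9.81 × 1.26×10⁻⁴ / 1.15×10⁻⁴ = 10.7 m/s
Converting: 10.7 m/s × 1.944 = 21 knots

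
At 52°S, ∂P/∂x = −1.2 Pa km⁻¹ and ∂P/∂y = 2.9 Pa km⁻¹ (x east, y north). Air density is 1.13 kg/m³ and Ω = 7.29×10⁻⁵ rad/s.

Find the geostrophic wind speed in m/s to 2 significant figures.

24 m/s

Coriolis parameter at 52°S:
f = 2Ω sin φ = 2 × 7.29×10⁻⁵ × sin 52° = 1.15×10⁻⁴ s⁻¹
In the Southern Hemisphere f is negative: f = −1.15×10⁻⁴ s⁻¹.
Component geostrophic relations (x east, y north):
u_g = −(1/(fρ)) ∂P/∂y,  v_g = (1/(fρ)) ∂P/∂x
u_g = −(2.9×10⁻³)/(−1.15×10⁻⁴ × 1.13) = 22.3 m/s;  v_g = (−1.2×10⁻³)/(−1.15×10⁻⁴ × 1.13) = 9.24 m/s
|V_g| = √(u_g² + v_g²) = 24.2 m/s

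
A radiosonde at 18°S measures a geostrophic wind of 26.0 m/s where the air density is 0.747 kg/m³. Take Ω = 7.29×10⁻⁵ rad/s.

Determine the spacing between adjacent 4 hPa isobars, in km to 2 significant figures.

460 km

Coriolis parameter at 18°S:
f = 2Ω sin φ = 2 × 7.29×10⁻⁵ × sin 18° = 4.51×10⁻⁵ s⁻¹
Geostrophic balance rearranged: |∂P/∂n| = f ρ V_g
|∂P/∂n| = 4.51×10⁻⁵ × 0.747 × 26.0 = 8.75×10⁻⁴ Pa/m
Isobar spacing: Δn = ΔP/|∂P/∂n| = 400 Pa / 8.75×10⁻⁴ Pa/m = 457116 m ≈ 460 km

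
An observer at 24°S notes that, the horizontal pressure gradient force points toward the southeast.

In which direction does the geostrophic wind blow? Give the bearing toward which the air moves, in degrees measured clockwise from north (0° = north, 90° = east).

045°

The pressure-gradient force points toward the southeast (bearing 135°).
Geostrophic balance: in the Southern Hemisphere the Coriolis force deflects motion to the left, so the geostrophic wind blows 90° to the left of the pressure-gradient force (low pressure on the right).
Rotating 135° by 90° counterclockwise gives 045° — the wind blows toward the northeast.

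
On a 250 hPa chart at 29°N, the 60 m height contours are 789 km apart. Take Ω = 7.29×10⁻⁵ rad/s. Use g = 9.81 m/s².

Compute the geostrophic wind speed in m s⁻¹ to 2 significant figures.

Coriolis parameter at 29°N:
f = 2Ω sin φ = 2 × 7.29×10⁻⁵ × sin 29° = 7.07×10⁻⁵ s⁻¹
Height gradient: |∂Z/∂n| = 60 m / 789000 m = 7.60×10⁻⁵
On a pressure surface, geostrophic balance gives V_g = (g/f)|∂Z/∂n|:
V_g = 9.81 × 7.60×10⁻⁵ / 7.07×10⁻⁵ = 10.6 m/s

11 m s⁻¹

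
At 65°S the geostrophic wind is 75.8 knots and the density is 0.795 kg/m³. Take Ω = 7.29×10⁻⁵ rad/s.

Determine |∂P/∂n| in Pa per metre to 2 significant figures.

Coriolis parameter at 65°S:
f = 2Ω sin φ = 2 × 7.29×10⁻⁵ × sin 65° = 1.32×10⁻⁴ s⁻¹
Wind speed in SI: 75.8 knots = 39.0 m/s
Geostrophic balance rearranged: |∂P/∂n| = f ρ V_g
|∂P/∂n| = 1.32×10⁻⁴ × 0.795 × 39.0 = 4.10×10⁻³ Pa/m

4.1×10⁻³ Pa/m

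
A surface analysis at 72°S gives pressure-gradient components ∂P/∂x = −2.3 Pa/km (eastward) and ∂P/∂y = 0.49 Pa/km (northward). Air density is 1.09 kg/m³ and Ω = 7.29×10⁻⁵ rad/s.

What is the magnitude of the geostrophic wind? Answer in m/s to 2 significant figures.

16 m/s

Coriolis parameter at 72°S:
f = 2Ω sin φ = 2 × 7.29×10⁻⁵ × sin 72° = 1.39×10⁻⁴ s⁻¹
In the Southern Hemisphere f is negative: f = −1.39×10⁻⁴ s⁻¹.
Component geostrophic relations (x east, y north):
u_g = −(1/(fρ)) ∂P/∂y,  v_g = (1/(fρ)) ∂P/∂x
u_g = −(0.49×10⁻³)/(−1.39×10⁻⁴ × 1.09) = 3.24 m/s;  v_g = (−2.3×10⁻³)/(−1.39×10⁻⁴ × 1.09) = 15.2 m/s
|V_g| = √(u_g² + v_g²) = 15.6 m/s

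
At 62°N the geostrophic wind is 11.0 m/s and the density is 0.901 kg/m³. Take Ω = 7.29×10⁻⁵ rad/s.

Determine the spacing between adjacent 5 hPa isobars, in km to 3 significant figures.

Coriolis parameter at 62°N:
f = 2Ω sin φ = 2 × 7.29×10⁻⁵ × sin 62° = 1.29×10⁻⁴ s⁻¹
Geostrophic balance rearranged: |∂P/∂n| = f ρ V_g
|∂P/∂n| = 1.29×10⁻⁴ × 0.901 × 11.0 = 1.28×10⁻³ Pa/m
Isobar spacing: Δn = ΔP/|∂P/∂n| = 500 Pa / 1.28×10⁻³ Pa/m = 391886 m ≈ 392 km

392 km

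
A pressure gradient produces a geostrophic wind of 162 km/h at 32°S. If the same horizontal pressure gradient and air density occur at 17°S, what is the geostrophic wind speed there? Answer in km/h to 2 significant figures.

290 km/h

With the same pressure gradient and density, V_g ∝ 1/f ∝ 1/sin φ.
V₂ = V₁ · sin φ₁ / sin φ₂ = 162 × sin 32° / sin 17°
V₂ = 162 × 0.5299/0.2924 = 290 km/h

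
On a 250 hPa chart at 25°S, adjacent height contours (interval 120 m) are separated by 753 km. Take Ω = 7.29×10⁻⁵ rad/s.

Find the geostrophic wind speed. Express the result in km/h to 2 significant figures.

91 km/h

Coriolis parameter at 25°S:
f = 2Ω sin φ = 2 × 7.29×10⁻⁵ × sin 25° = 6.16×10⁻⁵ s⁻¹
Height gradient: |∂Z/∂n| = 120 m / 753000 m = 1.59×10⁻⁴
On a pressure surface, geostrophic balance gives V_g = (g/f)|∂Z/∂n|:
V_g = 9.81 × 1.59×10⁻⁴ / 6.16×10⁻⁵ = 25.4 m/s
Converting: 25.4 m/s × 3.6 = 91 km/h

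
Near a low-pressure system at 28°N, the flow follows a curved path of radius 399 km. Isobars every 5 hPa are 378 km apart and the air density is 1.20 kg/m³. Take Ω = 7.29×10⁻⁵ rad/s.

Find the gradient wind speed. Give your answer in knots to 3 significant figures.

22.1 knots

Coriolis parameter at 28°N:
f = 2Ω sin φ = 2 × 7.29×10⁻⁵ × sin 28° = 6.84×10⁻⁵ s⁻¹
Pressure gradient: |∂P/∂n| = 500 Pa / 378000 m = 1.32×10⁻³ Pa/m
Geostrophic speed: V_g = |∂P/∂n|/(fρ) = 1.32×10⁻³/(6.84×10⁻⁵ × 1.20) = 16.1 m/s
Around a low, centrifugal force acts outward with Coriolis, so pressure-gradient force balances both:
(1/ρ)|∂P/∂n| = fV + V²/R  →  V² + fR·V − fR·V_g = 0
With fR = 6.84×10⁻⁵ × 399×10³ m = 27.3 m/s:
V = [−fR + √((fR)² + 4 fR V_g)]/2 = [−27.3 + √(27.3² + 4×27.3×16.1)]/2 = 11.4 m/s
Subgeostrophic (V < V_g = 16.1 m/s), as expected around a low.
Converting: 11.4 m/s × 1.944 = 22.1 knots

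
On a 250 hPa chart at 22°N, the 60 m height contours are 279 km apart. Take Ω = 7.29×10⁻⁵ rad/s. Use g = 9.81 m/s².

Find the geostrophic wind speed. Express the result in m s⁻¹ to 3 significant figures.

38.6 m s⁻¹

Coriolis parameter at 22°N:
f = 2Ω sin φ = 2 × 7.29×10⁻⁵ × sin 22° = 5.46×10⁻⁵ s⁻¹
Height gradient: |∂Z/∂n| = 60 m / 279000 m = 2.15×10⁻⁴
On a pressure surface, geostrophic balance gives V_g = (g/f)|∂Z/∂n|:
V_g = 9.81 × 2.15×10⁻⁴ / 5.46×10⁻⁵ = 38.6 m/s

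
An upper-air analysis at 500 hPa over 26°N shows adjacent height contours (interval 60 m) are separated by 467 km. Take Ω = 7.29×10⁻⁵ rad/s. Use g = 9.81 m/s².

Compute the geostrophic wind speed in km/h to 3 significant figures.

Coriolis parameter at 26°N:
f = 2Ω sin φ = 2 × 7.29×10⁻⁵ × sin 26° = 6.39×10⁻⁵ s⁻¹
Height gradient: |∂Z/∂n| = 60 m / 467000 m = 1.28×10⁻⁴
On a pressure surface, geostrophic balance gives V_g = (g/f)|∂Z/∂n|:
V_g = 9.81 × 1.28×10⁻⁴ / 6.39×10⁻⁵ = 19.7 m/s
Converting: 19.7 m/s × 3.6 = 71.0 km/h

71.0 km/h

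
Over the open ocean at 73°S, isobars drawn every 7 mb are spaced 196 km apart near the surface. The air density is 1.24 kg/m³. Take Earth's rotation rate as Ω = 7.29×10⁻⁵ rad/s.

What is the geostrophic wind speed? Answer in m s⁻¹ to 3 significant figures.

20.7 m s⁻¹

Coriolis parameter at 73°S:
f = 2Ω sin φ = 2 × 7.29×10⁻⁵ × sin 73° = 1.39×10⁻⁴ s⁻¹
Pressure gradient: |∂P/∂n| = 700 Pa / 196000 m = 3.57×10⁻³ Pa/m
Geostrophic balance (pressure-gradient force = Coriolis force):
V_g = (1/(fρ)) |∂P/∂n| = 3.57×10⁻³ / (1.39×10⁻⁴ × 1.24) = 20.7 m/s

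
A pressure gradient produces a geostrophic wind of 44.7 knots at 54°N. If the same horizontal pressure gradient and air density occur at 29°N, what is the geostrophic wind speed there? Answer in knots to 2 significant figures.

With the same pressure gradient and density, V_g ∝ 1/f ∝ 1/sin φ.
V₂ = V₁ · sin φ₁ / sin φ₂ = 44.7 × sin 54° / sin 29°
V₂ = 44.7 × 0.8090/0.4848 = 75 knots

75 knots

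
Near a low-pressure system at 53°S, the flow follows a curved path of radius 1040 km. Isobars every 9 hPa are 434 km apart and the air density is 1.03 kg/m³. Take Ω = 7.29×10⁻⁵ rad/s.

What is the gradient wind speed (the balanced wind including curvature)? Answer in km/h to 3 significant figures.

55.2 km/h

Coriolis parameter at 53°S:
f = 2Ω sin φ = 2 × 7.29×10⁻⁵ × sin 53° = 1.16×10⁻⁴ s⁻¹
Pressure gradient: |∂P/∂n| = 900 Pa / 434000 m = 2.07×10⁻³ Pa/m
Geostrophic speed: V_g = |∂P/∂n|/(fρ) = 2.07×10⁻³/(1.16×10⁻⁴ × 1.03) = 17.3 m/s
Around a low, centrifugal force acts outward with Coriolis, so pressure-gradient force balances both:
(1/ρ)|∂P/∂n| = fV + V²/R  →  V² + fR·V − fR·V_g = 0
With fR = 1.16×10⁻⁴ × 1040×10³ m = 121 m/s:
V = [−fR + √((fR)² + 4 fR V_g)]/2 = [−121 + √(121² + 4×121×17.3)]/2 = 15.3 m/s
Subgeostrophic (V < V_g = 17.3 m/s), as expected around a low.
Converting: 15.3 m/s × 3.6 = 55.2 km/h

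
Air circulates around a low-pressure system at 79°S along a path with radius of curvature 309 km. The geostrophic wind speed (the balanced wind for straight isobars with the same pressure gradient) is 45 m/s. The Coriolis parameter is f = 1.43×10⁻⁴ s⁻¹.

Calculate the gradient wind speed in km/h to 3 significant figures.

99.6 km/h

Around a low, centrifugal force acts outward with Coriolis, so pressure-gradient force balances both:
(1/ρ)|∂P/∂n| = fV + V²/R  →  V² + fR·V − fR·V_g = 0
With fR = 1.43×10⁻⁴ × 309×10³ m = 44.2 m/s:
V = [−fR + √((fR)² + 4 fR V_g)]/2 = [−44.2 + √(44.2² + 4×44.2×45)]/2 = 27.7 m/s
Subgeostrophic (V < V_g = 45 m/s), as expected around a low.
Converting: 27.7 m/s × 3.6 = 99.6 km/h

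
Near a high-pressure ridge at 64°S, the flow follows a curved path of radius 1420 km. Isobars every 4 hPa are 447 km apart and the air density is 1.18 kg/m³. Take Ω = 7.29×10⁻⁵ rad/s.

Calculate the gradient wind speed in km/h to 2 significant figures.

22 km/h

Coriolis parameter at 64°S:
f = 2Ω sin φ = 2 × 7.29×10⁻⁵ × sin 64° = 1.31×10⁻⁴ s⁻¹
Pressure gradient: |∂P/∂n| = 400 Pa / 447000 m = 8.95×10⁻⁴ Pa/m
Geostrophic speed: V_g = |∂P/∂n|/(fρ) = 8.95×10⁻⁴/(1.31×10⁻⁴ × 1.18) = 5.79 m/s
Around a high, pressure-gradient force acts outward with centrifugal, so Coriolis balances both:
fV = (1/ρ)|∂P/∂n| + V²/R  →  V² − fR·V + fR·V_g = 0
With fR = 1.31×10⁻⁴ × 1420×10³ m = 186 m/s:
V = [fR − √((fR)² − 4 fR V_g)]/2 = [186 − √(186² − 4×186×5.79)]/2 = 5.98 m/s
Supergeostrophic (V > V_g = 5.79 m/s), as expected around a high.
Converting: 5.98 m/s × 3.6 = 22 km/h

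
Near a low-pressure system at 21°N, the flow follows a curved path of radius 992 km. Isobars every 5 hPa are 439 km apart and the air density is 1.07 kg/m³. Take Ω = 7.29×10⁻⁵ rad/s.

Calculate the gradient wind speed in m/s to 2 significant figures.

16 m/s

Coriolis parameter at 21°N:
f = 2Ω sin φ = 2 × 7.29×10⁻⁵ × sin 21° = 5.23×10⁻⁵ s⁻¹
Pressure gradient: |∂P/∂n| = 500 Pa / 439000 m = 1.14×10⁻³ Pa/m
Geostrophic speed: V_g = |∂P/∂n|/(fρ) = 1.14×10⁻³/(5.23×10⁻⁵ × 1.07) = 20.4 m/s
Around a low, centrifugal force acts outward with Coriolis, so pressure-gradient force balances both:
(1/ρ)|∂P/∂n| = fV + V²/R  →  V² + fR·V − fR·V_g = 0
With fR = 5.23×10⁻⁵ × 992×10³ m = 51.8 m/s:
V = [−fR + √((fR)² + 4 fR V_g)]/2 = [−51.8 + √(51.8² + 4×51.8×20.4)]/2 = 15.6 m/s
Subgeostrophic (V < V_g = 20.4 m/s), as expected around a low.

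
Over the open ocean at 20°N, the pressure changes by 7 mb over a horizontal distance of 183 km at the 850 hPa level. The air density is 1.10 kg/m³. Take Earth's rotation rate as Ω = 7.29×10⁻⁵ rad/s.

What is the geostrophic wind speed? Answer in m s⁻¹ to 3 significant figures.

69.7 m s⁻¹

Coriolis parameter at 20°N:
f = 2Ω sin φ = 2 × 7.29×10⁻⁵ × sin 20° = 4.99×10⁻⁵ s⁻¹
Pressure gradient: |∂P/∂n| = 700 Pa / 183000 m = 3.83×10⁻³ Pa/m
Geostrophic balance (pressure-gradient force = Coriolis force):
V_g = (1/(fρ)) |∂P/∂n| = 3.83×10⁻³ / (4.99×10⁻⁵ × 1.10) = 69.7 m/s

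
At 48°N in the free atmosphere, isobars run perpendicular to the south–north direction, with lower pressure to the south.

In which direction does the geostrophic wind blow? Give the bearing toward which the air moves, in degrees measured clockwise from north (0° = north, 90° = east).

The pressure-gradient force points toward the south (bearing 180°).
Geostrophic balance: in the Northern Hemisphere the Coriolis force deflects motion to the right, so the geostrophic wind blows 90° to the right of the pressure-gradient force (low pressure on the left).
Rotating 180° by 90° clockwise gives 270° — the wind blows toward the west.

270°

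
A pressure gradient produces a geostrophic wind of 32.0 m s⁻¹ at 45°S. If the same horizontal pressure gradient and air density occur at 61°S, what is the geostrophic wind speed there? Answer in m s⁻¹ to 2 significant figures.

26 m s⁻¹

With the same pressure gradient and density, V_g ∝ 1/f ∝ 1/sin φ.
V₂ = V₁ · sin φ₁ / sin φ₂ = 32.0 × sin 45° / sin 61°
V₂ = 32.0 × 0.7071/0.8746 = 26 m s⁻¹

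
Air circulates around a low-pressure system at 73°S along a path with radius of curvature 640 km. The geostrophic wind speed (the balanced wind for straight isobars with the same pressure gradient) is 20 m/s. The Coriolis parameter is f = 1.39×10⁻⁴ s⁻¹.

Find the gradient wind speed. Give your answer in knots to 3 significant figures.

Around a low, centrifugal force acts outward with Coriolis, so pressure-gradient force balances both:
(1/ρ)|∂P/∂n| = fV + V²/R  →  V² + fR·V − fR·V_g = 0
With fR = 1.39×10⁻⁴ × 640×10³ m = 89.0 m/s:
V = [−fR + √((fR)² + 4 fR V_g)]/2 = [−89.0 + √(89.0² + 4×89.0×20)]/2 = 16.8 m/s
Subgeostrophic (V < V_g = 20 m/s), as expected around a low.
Converting: 16.8 m/s × 1.944 = 32.7 knots

32.7 knots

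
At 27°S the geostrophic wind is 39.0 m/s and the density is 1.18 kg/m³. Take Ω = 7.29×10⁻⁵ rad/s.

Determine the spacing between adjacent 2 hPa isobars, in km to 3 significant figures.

Coriolis parameter at 27°S:
f = 2Ω sin φ = 2 × 7.29×10⁻⁵ × sin 27° = 6.62×10⁻⁵ s⁻¹
Geostrophic balance rearranged: |∂P/∂n| = f ρ V_g
|∂P/∂n| = 6.62×10⁻⁵ × 1.18 × 39.0 = 3.05×10⁻³ Pa/m
Isobar spacing: Δn = ΔP/|∂P/∂n| = 200 Pa / 3.05×10⁻³ Pa/m = 65657 m ≈ 65.7 km

65.7 km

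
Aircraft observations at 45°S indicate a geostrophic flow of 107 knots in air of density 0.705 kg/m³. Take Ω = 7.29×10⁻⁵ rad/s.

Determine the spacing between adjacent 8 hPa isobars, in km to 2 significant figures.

Coriolis parameter at 45°S:
f = 2Ω sin φ = 2 × 7.29×10⁻⁵ × sin 45° = 1.03×10⁻⁴ s⁻¹
Wind speed in SI: 107 knots = 55.0 m/s
Geostrophic balance rearranged: |∂P/∂n| = f ρ V_g
|∂P/∂n| = 1.03×10⁻⁴ × 0.705 × 55.0 = 4.00×10⁻³ Pa/m
Isobar spacing: Δn = ΔP/|∂P/∂n| = 800 Pa / 4.00×10⁻³ Pa/m = 199957 m ≈ 200 km

200 km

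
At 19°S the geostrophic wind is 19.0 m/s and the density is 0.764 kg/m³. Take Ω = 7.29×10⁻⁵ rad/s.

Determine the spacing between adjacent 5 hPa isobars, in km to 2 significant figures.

Coriolis parameter at 19°S:
f = 2Ω sin φ = 2 × 7.29×10⁻⁵ × sin 19° = 4.75×10⁻⁵ s⁻¹
Geostrophic balance rearranged: |∂P/∂n| = f ρ V_g
|∂P/∂n| = 4.75×10⁻⁵ × 0.764 × 19.0 = 6.89×10⁻⁴ Pa/m
Isobar spacing: Δn = ΔP/|∂P/∂n| = 500 Pa / 6.89×10⁻⁴ Pa/m = 725644 m ≈ 730 km

730 km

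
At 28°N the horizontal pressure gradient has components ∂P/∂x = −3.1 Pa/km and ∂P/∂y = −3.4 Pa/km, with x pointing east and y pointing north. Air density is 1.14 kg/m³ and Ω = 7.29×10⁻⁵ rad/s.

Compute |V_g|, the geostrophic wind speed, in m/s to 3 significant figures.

59.0 m/s

Coriolis parameter at 28°N:
f = 2Ω sin φ = 2 × 7.29×10⁻⁵ × sin 28° = 6.84×10⁻⁵ s⁻¹
Component geostrophic relations (x east, y north):
u_g = −(1/(fρ)) ∂P/∂y,  v_g = (1/(fρ)) ∂P/∂x
u_g = −(−3.4×10⁻³)/(6.84×10⁻⁵ × 1.14) = 43.6 m/s;  v_g = (−3.1×10⁻³)/(6.84×10⁻⁵ × 1.14) = −39.7 m/s
|V_g| = √(u_g² + v_g²) = 59.0 m/s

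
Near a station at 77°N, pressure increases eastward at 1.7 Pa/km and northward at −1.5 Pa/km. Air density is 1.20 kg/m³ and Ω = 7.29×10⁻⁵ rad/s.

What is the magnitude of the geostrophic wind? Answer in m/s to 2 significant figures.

13 m/s

Coriolis parameter at 77°N:
f = 2Ω sin φ = 2 × 7.29×10⁻⁵ × sin 77° = 1.42×10⁻⁴ s⁻¹
Component geostrophic relations (x east, y north):
u_g = −(1/(fρ)) ∂P/∂y,  v_g = (1/(fρ)) ∂P/∂x
u_g = −(−1.5×10⁻³)/(1.42×10⁻⁴ × 1.20) = 8.80 m/s;  v_g = (1.7×10⁻³)/(1.42×10⁻⁴ × 1.20) = 9.97 m/s
|V_g| = √(u_g² + v_g²) = 13.3 m/s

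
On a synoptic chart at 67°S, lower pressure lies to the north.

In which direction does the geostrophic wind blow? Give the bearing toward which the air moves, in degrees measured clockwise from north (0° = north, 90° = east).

The pressure-gradient force points toward the north (bearing 000°).
Geostrophic balance: in the Southern Hemisphere the Coriolis force deflects motion to the left, so the geostrophic wind blows 90° to the left of the pressure-gradient force (low pressure on the right).
Rotating 000° by 90° counterclockwise gives 270° — the wind blows toward the west.

270°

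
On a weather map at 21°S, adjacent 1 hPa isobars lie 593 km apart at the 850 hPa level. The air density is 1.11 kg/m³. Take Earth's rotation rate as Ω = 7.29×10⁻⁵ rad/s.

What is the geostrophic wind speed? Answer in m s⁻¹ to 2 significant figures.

2.9 m s⁻¹

Coriolis parameter at 21°S:
f = 2Ω sin φ = 2 × 7.29×10⁻⁵ × sin 21° = 5.23×10⁻⁵ s⁻¹
Pressure gradient: |∂P/∂n| = 100 Pa / 593000 m = 1.69×10⁻⁴ Pa/m
Geostrophic balance (pressure-gradient force = Coriolis force):
V_g = (1/(fρ)) |∂P/∂n| = 1.69×10⁻⁴ / (5.23×10⁻⁵ × 1.11) = 2.91 m/s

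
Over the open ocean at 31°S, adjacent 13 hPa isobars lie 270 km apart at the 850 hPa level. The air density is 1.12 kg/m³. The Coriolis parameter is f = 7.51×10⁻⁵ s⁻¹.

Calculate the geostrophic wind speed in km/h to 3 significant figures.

Pressure gradient: |∂P/∂n| = 1300 Pa / 270000 m = 4.81×10⁻³ Pa/m
Geostrophic balance (pressure-gradient force = Coriolis force):
V_g = (1/(fρ)) |∂P/∂n| = 4.81×10⁻³ / (7.51×10⁻⁵ × 1.12) = 57.2 m/s
Converting: 57.2 m/s × 3.6 = 206 km/h

206 km/h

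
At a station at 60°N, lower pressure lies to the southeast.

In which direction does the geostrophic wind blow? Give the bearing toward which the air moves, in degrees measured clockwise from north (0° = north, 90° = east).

The pressure-gradient force points toward the southeast (bearing 135°).
Geostrophic balance: in the Northern Hemisphere the Coriolis force deflects motion to the right, so the geostrophic wind blows 90° to the right of the pressure-gradient force (low pressure on the left).
Rotating 135° by 90° clockwise gives 225° — the wind blows toward the southwest.

225°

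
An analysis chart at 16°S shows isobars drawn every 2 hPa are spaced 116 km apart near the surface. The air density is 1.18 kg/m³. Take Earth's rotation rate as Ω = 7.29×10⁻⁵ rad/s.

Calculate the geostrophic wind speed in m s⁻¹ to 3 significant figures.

36.4 m s⁻¹

Coriolis parameter at 16°S:
f = 2Ω sin φ = 2 × 7.29×10⁻⁵ × sin 16° = 4.02×10⁻⁵ s⁻¹
Pressure gradient: |∂P/∂n| = 200 Pa / 116000 m = 1.72×10⁻³ Pa/m
Geostrophic balance (pressure-gradient force = Coriolis force):
V_g = (1/(fρ)) |∂P/∂n| = 1.72×10⁻³ / (4.02×10⁻⁵ × 1.18) = 36.4 m/s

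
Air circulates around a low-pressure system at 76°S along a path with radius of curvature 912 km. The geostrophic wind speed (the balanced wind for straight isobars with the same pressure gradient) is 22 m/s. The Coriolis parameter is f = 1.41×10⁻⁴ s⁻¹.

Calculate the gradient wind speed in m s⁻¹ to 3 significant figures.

19.1 m s⁻¹

Around a low, centrifugal force acts outward with Coriolis, so pressure-gradient force balances both:
(1/ρ)|∂P/∂n| = fV + V²/R  →  V² + fR·V − fR·V_g = 0
With fR = 1.41×10⁻⁴ × 912×10³ m = 129 m/s:
V = [−fR + √((fR)² + 4 fR V_g)]/2 = [−129 + √(129² + 4×129×22)]/2 = 19.1 m/s
Subgeostrophic (V < V_g = 22 m/s), as expected around a low.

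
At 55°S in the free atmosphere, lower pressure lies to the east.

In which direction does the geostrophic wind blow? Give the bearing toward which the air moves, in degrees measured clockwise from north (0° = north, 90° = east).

The pressure-gradient force points toward the east (bearing 090°).
Geostrophic balance: in the Southern Hemisphere the Coriolis force deflects motion to the left, so the geostrophic wind blows 90° to the left of the pressure-gradient force (low pressure on the right).
Rotating 090° by 90° counterclockwise gives 000° — the wind blows toward the north.

000°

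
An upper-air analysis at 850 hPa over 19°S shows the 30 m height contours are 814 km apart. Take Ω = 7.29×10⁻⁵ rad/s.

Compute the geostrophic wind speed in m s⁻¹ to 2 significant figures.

7.6 m s⁻¹

Coriolis parameter at 19°S:
f = 2Ω sin φ = 2 × 7.29×10⁻⁵ × sin 19° = 4.75×10⁻⁵ s⁻¹
Height gradient: |∂Z/∂n| = 30 m / 814000 m = 3.69×10⁻⁵
On a pressure surface, geostrophic balance gives V_g = (g/f)|∂Z/∂n|:
V_g = 9.81 × 3.69×10⁻⁵ / 4.75×10⁻⁵ = 7.62 m/s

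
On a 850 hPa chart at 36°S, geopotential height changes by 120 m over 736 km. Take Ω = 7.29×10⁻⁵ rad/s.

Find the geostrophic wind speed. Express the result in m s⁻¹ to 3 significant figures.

Coriolis parameter at 36°S:
f = 2Ω sin φ = 2 × 7.29×10⁻⁵ × sin 36° = 8.57×10⁻⁵ s⁻¹
Height gradient: |∂Z/∂n| = 120 m / 736000 m = 1.63×10⁻⁴
On a pressure surface, geostrophic balance gives V_g = (g/f)|∂Z/∂n|:
V_g = 9.81 × 1.63×10⁻⁴ / 8.57×10⁻⁵ = 18.7 m/s

18.7 m s⁻¹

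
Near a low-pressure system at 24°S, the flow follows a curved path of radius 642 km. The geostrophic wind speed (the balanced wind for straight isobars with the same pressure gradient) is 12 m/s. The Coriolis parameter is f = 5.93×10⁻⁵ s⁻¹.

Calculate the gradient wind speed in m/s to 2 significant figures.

Around a low, centrifugal force acts outward with Coriolis, so pressure-gradient force balances both:
(1/ρ)|∂P/∂n| = fV + V²/R  →  V² + fR·V − fR·V_g = 0
With fR = 5.93×10⁻⁵ × 642×10³ m = 38.1 m/s:
V = [−fR + √((fR)² + 4 fR V_g)]/2 = [−38.1 + √(38.1² + 4×38.1×12)]/2 = 9.59 m/s
Subgeostrophic (V < V_g = 12 m/s), as expected around a low.

9.6 m/s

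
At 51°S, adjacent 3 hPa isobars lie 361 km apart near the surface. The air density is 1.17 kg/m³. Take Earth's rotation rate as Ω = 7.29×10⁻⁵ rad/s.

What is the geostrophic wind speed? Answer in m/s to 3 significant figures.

6.27 m/s

Coriolis parameter at 51°S:
f = 2Ω sin φ = 2 × 7.29×10⁻⁵ × sin 51° = 1.13×10⁻⁴ s⁻¹
Pressure gradient: |∂P/∂n| = 300 Pa / 361000 m = 8.31×10⁻⁴ Pa/m
Geostrophic balance (pressure-gradient force = Coriolis force):
V_g = (1/(fρ)) |∂P/∂n| = 8.31×10⁻⁴ / (1.13×10⁻⁴ × 1.17) = 6.27 m/s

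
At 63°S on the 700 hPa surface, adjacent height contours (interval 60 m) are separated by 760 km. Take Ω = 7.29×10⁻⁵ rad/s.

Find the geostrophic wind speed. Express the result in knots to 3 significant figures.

11.6 knots

Coriolis parameter at 63°S:
f = 2Ω sin φ = 2 × 7.29×10⁻⁵ × sin 63° = 1.30×10⁻⁴ s⁻¹
Height gradient: |∂Z/∂n| = 60 m / 760000 m = 7.89×10⁻⁵
On a pressure surface, geostrophic balance gives V_g = (g/f)|∂Z/∂n|:
V_g = 9.81 × 7.89×10⁻⁵ / 1.30×10⁻⁴ = 5.96 m/s
Converting: 5.96 m/s × 1.944 = 11.6 knots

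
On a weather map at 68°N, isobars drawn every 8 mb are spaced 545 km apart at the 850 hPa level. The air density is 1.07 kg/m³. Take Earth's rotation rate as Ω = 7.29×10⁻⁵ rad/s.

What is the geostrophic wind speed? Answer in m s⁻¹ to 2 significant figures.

Coriolis parameter at 68°N:
f = 2Ω sin φ = 2 × 7.29×10⁻⁵ × sin 68° = 1.35×10⁻⁴ s⁻¹
Pressure gradient: |∂P/∂n| = 800 Pa / 545000 m = 1.47×10⁻³ Pa/m
Geostrophic balance (pressure-gradient force = Coriolis force):
V_g = (1/(fρ)) |∂P/∂n| = 1.47×10⁻³ / (1.35×10⁻⁴ × 1.07) = 10.1 m/s

10 m s⁻¹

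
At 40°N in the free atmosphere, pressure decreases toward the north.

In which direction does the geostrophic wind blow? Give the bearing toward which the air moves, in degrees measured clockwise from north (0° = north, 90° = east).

The pressure-gradient force points toward the north (bearing 000°).
Geostrophic balance: in the Northern Hemisphere the Coriolis force deflects motion to the right, so the geostrophic wind blows 90° to the right of the pressure-gradient force (low pressure on the left).
Rotating 000° by 90° clockwise gives 090° — the wind blows toward the east.

090°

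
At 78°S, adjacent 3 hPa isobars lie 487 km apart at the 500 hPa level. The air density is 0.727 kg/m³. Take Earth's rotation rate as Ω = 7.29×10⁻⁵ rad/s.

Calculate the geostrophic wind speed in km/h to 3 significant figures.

Coriolis parameter at 78°S:
f = 2Ω sin φ = 2 × 7.29×10⁻⁵ × sin 78° = 1.43×10⁻⁴ s⁻¹
Pressure gradient: |∂P/∂n| = 300 Pa / 487000 m = 6.16×10⁻⁴ Pa/m
Geostrophic balance (pressure-gradient force = Coriolis force):
V_g = (1/(fρ)) |∂P/∂n| = 6.16×10⁻⁴ / (1.43×10⁻⁴ × 0.727) = 5.94 m/s
Converting: 5.94 m/s × 3.6 = 21.4 km/h

21.4 km/h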